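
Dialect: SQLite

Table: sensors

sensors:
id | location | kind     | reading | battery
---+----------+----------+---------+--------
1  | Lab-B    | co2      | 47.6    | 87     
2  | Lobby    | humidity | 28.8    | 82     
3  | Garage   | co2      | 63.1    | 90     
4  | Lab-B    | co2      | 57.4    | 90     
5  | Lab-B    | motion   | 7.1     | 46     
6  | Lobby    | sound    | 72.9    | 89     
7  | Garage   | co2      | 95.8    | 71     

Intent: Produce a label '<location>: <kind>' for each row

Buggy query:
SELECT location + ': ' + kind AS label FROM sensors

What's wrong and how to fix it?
Bug: SQLite uses || for string concatenation; + coerces text to numbers (yielding 0)

Fix: Use the || operator for string concatenation

Corrected query:
SELECT location || ': ' || kind AS label FROM sensors

Result:
label          
---------------
Lab-B: co2     
Lobby: humidity
Garage: co2    
Lab-B: co2     
Lab-B: motion  
Lobby: sound   
Garage: co2    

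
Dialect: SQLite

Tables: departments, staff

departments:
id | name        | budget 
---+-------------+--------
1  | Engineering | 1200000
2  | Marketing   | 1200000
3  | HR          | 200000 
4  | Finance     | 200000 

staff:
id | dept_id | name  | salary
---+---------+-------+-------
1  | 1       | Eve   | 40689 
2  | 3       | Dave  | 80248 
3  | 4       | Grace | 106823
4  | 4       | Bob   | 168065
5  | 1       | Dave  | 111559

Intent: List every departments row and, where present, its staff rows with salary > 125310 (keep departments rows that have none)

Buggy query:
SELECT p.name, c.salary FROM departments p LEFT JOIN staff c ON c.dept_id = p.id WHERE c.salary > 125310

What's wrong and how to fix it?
Bug: A WHERE condition on the right-hand table after LEFT JOIN drops unmatched parents

Fix: Move the right-table condition into the ON clause so unmatched parents are kept

Corrected query:
SELECT p.name, c.salary FROM departments p LEFT JOIN staff c ON c.dept_id = p.id AND c.salary > 125310

Result:
name        | salary
------------+-------
Engineering | NULL  
Marketing   | NULL  
HR          | NULL  
Finance     | 168065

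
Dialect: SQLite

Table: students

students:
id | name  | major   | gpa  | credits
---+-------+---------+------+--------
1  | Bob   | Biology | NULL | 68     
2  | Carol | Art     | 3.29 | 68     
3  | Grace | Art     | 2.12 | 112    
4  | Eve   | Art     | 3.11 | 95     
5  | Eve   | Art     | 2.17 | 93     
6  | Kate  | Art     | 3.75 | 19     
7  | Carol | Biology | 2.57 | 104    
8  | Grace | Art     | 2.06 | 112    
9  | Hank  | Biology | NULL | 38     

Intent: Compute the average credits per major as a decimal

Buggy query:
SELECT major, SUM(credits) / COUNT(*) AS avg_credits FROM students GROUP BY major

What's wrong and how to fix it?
Bug: Both operands are integers, so '/' performs integer division and truncates

Fix: Cast one side to REAL so the division keeps the fractional part

Corrected query:
SELECT major, SUM(credits) * 1.0 / COUNT(*) AS avg_credits FROM students GROUP BY major

Result:
major   | avg_credits
--------+------------
Art     | 83.166667  
Biology | 70         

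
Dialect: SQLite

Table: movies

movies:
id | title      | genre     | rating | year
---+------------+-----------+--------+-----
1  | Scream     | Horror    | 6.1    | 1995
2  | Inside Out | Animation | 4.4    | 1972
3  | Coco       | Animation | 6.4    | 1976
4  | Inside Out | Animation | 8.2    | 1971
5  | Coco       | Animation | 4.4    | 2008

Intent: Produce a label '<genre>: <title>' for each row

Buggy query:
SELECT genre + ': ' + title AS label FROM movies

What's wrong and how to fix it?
Bug: '+' is numeric addition; on text columns SQLite converts them to 0 instead of concatenating

Fix: Replace + with || to concatenate text

Corrected query:
SELECT genre || ': ' || title AS label FROM movies

Result:
label                
---------------------
Horror: Scream       
Animation: Inside Out
Animation: Coco      
Animation: Inside Out
Animation: Coco      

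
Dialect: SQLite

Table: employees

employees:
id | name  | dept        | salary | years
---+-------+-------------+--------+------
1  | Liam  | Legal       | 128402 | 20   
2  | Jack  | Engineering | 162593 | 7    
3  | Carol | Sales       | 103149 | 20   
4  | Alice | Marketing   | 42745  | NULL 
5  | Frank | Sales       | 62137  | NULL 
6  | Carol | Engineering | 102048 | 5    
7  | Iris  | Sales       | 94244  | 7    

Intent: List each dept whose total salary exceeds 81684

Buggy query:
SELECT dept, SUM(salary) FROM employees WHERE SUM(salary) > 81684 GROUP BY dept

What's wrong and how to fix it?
Bug: WHERE runs before GROUP BY, so aggregates aren't available there

Fix: Use HAVING (which filters groups after aggregation) instead of WHERE

Corrected query:
SELECT dept, SUM(salary) FROM employees GROUP BY dept HAVING SUM(salary) > 81684

Result:
dept        | SUM(salary)
------------+------------
Engineering | 264641     
Legal       | 128402     
Sales       | 259530     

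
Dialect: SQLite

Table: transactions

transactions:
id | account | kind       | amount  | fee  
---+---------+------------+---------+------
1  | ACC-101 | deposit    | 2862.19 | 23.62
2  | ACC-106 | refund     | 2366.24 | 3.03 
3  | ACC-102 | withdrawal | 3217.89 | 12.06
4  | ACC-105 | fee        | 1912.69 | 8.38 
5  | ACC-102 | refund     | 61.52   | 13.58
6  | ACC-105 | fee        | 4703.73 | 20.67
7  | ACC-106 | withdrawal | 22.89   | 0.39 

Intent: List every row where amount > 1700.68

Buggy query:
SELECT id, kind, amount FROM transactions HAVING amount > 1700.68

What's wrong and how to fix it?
Bug: This is a non-aggregate query (no GROUP BY, no aggregates), so in SQLite the HAVING clause is invalid here; a row-level condition belongs in WHERE

Fix: Use WHERE for row-level filtering

Corrected query:
SELECT id, kind, amount FROM transactions WHERE amount > 1700.68

Result:
id | kind       | amount 
---+------------+--------
1  | deposit    | 2862.19
2  | refund     | 2366.24
3  | withdrawal | 3217.89
4  | fee        | 1912.69
6  | fee        | 4703.73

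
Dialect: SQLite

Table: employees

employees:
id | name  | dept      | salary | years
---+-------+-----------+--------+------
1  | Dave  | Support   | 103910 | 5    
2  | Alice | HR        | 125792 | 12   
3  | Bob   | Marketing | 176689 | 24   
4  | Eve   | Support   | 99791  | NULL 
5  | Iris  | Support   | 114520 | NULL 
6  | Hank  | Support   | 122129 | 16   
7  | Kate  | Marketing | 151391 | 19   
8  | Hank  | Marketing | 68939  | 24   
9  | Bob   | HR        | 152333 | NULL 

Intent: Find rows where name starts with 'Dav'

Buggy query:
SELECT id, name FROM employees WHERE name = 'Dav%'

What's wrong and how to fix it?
Bug: Wildcards only work with LIKE; '=' treats '%' as a literal character

Fix: Replace '=' with LIKE so 'Dav%' is treated as a pattern

Corrected query:
SELECT id, name FROM employees WHERE name LIKE 'Dav%'

Result:
id | name
---+-----
1  | Dave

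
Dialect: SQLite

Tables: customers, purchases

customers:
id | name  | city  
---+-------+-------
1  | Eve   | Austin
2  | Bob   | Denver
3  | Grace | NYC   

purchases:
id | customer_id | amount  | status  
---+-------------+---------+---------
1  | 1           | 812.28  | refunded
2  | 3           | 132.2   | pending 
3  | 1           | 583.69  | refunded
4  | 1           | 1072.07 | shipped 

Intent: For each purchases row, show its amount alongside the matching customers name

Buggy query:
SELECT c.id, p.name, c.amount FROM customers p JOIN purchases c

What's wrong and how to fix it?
Bug: Missing join condition: each purchases row is matched to all customers rows instead of just its own

Fix: Specify the join condition linking the foreign key to the parent id

Corrected query:
SELECT c.id, p.name, c.amount FROM customers p JOIN purchases c ON c.customer_id = p.id

Result:
id | name  | amount 
---+-------+--------
1  | Eve   | 812.28 
2  | Grace | 132.2  
3  | Eve   | 583.69 
4  | Eve   | 1072.07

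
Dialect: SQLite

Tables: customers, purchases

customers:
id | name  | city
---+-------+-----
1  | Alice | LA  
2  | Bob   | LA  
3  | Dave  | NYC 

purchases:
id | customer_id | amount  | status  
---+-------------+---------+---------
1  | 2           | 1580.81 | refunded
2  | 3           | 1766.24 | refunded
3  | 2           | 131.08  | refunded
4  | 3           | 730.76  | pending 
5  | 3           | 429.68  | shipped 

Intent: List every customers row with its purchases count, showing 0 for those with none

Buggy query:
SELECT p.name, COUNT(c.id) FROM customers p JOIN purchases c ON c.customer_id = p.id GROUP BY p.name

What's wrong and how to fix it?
Bug: INNER JOIN drops customers rows that have no matching purchases rows

Fix: Switch to LEFT JOIN to retain unmatched parent rows

Corrected query:
SELECT p.name, COUNT(c.id) FROM customers p LEFT JOIN purchases c ON c.customer_id = p.id GROUP BY p.name

Result:
name  | COUNT(c.id)
------+------------
Alice | 0          
Bob   | 2          
Dave  | 3          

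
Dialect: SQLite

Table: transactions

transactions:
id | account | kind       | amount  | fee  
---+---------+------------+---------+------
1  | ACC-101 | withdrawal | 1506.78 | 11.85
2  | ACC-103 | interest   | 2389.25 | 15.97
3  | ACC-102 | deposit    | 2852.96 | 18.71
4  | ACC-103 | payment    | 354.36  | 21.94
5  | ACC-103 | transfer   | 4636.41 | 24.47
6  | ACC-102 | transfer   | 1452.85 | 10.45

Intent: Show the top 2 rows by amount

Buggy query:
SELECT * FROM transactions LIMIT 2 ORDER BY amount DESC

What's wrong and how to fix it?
Bug: ORDER BY cannot follow LIMIT; LIMIT is the final clause

Fix: Swap the clauses: ORDER BY first, then LIMIT

Corrected query:
SELECT * FROM transactions ORDER BY amount DESC LIMIT 2

Result:
id | account | kind     | amount  | fee  
---+---------+----------+---------+------
5  | ACC-103 | transfer | 4636.41 | 24.47
3  | ACC-102 | deposit  | 2852.96 | 18.71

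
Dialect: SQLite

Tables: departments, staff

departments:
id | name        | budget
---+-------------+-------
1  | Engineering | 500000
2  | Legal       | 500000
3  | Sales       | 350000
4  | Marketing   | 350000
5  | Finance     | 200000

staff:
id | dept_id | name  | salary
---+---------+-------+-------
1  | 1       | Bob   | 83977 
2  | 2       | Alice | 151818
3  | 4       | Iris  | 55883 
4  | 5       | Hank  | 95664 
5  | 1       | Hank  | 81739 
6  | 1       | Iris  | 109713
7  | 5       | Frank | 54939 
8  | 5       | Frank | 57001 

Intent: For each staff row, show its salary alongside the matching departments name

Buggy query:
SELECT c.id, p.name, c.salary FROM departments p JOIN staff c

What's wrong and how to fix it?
Bug: Missing join condition: each staff row is matched to all departments rows instead of just its own

Fix: Add ON c.dept_id = p.id to the JOIN

Corrected query:
SELECT c.id, p.name, c.salary FROM departments p JOIN staff c ON c.dept_id = p.id

Result:
id | name        | salary
---+-------------+-------
1  | Engineering | 83977 
2  | Legal       | 151818
3  | Marketing   | 55883 
4  | Finance     | 95664 
5  | Engineering | 81739 
6  | Engineering | 109713
7  | Finance     | 54939 
8  | Finance     | 57001 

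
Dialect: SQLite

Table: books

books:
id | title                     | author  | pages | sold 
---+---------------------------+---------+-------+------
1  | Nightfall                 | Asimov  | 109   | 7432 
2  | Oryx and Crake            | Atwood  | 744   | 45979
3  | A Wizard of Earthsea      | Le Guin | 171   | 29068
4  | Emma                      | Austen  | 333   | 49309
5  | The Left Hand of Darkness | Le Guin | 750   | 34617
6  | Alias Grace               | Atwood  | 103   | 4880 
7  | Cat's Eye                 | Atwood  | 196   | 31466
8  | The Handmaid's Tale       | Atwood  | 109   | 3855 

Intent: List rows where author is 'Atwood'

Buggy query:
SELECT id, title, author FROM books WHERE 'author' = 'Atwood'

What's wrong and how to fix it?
Bug: 'author' in single quotes is a string literal, not the column; the comparison is literal-vs-literal and never true

Fix: Remove the quotes around the column name (or use double quotes for an identifier)

Corrected query:
SELECT id, title, author FROM books WHERE author = 'Atwood'

Result:
id | title               | author
---+---------------------+-------
2  | Oryx and Crake      | Atwood
6  | Alias Grace         | Atwood
7  | Cat's Eye           | Atwood
8  | The Handmaid's Tale | Atwood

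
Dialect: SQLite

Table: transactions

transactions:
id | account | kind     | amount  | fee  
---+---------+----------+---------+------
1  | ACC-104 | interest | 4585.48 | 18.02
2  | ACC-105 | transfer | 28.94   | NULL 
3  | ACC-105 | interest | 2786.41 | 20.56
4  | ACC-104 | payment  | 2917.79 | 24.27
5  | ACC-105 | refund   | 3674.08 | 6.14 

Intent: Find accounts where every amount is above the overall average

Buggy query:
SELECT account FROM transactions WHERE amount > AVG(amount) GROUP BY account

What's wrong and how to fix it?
Bug: WHERE evaluates per row before aggregation, so AVG() is unavailable

Fix: Compute the overall average in a scalar subquery and compare each group's MIN against it in HAVING

Corrected query:
SELECT account FROM transactions GROUP BY account HAVING MIN(amount) > (SELECT AVG(amount) FROM transactions)

Result:
account
-------
ACC-104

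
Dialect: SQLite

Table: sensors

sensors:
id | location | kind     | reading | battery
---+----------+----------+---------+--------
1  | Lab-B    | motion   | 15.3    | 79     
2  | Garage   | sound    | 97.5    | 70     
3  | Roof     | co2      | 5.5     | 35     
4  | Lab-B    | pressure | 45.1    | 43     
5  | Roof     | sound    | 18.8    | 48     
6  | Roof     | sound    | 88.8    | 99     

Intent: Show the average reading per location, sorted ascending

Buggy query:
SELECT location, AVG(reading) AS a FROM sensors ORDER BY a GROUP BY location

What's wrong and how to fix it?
Bug: ORDER BY appears before GROUP BY; SQL clause order requires GROUP BY first

Fix: Move ORDER BY to the end, after GROUP BY

Corrected query:
SELECT location, AVG(reading) AS a FROM sensors GROUP BY location ORDER BY a

Result:
location | a   
---------+-----
Lab-B    | 30.2
Roof     | 37.7
Garage   | 97.5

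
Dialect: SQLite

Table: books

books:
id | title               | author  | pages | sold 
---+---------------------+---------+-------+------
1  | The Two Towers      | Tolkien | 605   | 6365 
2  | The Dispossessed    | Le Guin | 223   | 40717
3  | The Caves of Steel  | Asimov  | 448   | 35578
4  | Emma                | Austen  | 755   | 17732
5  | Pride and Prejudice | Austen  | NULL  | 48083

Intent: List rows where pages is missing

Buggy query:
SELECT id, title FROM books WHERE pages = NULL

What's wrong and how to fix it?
Bug: Comparing to NULL with '=' never matches; NULL = NULL is unknown, not true

Fix: Use IS NULL to test for NULL

Corrected query:
SELECT id, title FROM books WHERE pages IS NULL

Result:
id | title              
---+--------------------
5  | Pride and Prejudice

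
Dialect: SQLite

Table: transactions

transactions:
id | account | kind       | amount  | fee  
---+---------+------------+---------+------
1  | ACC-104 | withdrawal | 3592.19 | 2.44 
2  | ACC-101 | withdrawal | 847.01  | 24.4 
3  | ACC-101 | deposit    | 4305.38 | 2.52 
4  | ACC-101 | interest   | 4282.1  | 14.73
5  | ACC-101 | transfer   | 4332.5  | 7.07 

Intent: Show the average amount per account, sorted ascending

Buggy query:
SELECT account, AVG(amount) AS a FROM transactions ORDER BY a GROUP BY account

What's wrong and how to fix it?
Bug: GROUP BY must precede ORDER BY

Fix: Move ORDER BY to the end, after GROUP BY

Corrected query:
SELECT account, AVG(amount) AS a FROM transactions GROUP BY account ORDER BY a

Result:
account | a        
--------+----------
ACC-101 | 3441.7475
ACC-104 | 3592.19  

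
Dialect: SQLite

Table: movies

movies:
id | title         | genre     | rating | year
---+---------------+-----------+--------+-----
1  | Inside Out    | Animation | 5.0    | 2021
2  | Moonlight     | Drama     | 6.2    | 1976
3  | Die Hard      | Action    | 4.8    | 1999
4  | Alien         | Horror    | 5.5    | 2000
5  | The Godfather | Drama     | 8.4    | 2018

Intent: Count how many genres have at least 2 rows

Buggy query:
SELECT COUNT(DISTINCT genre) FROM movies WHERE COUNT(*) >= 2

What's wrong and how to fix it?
Bug: WHERE filters individual rows, not groups, so a group-level COUNT is invalid there

Fix: Use a subquery that GROUPs and filters with HAVING, then count its rows

Corrected query:
SELECT COUNT(*) FROM (SELECT genre FROM movies GROUP BY genre HAVING COUNT(*) >= 2)

Result:
COUNT(*)
--------
1       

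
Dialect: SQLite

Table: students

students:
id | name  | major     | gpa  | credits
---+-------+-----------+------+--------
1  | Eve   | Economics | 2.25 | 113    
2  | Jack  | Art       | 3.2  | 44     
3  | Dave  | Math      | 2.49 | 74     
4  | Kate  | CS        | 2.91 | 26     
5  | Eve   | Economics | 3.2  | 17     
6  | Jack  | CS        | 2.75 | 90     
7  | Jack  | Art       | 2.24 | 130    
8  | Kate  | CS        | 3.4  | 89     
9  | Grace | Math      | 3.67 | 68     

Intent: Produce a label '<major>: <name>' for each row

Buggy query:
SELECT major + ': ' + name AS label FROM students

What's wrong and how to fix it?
Bug: SQLite uses || for string concatenation; + coerces text to numbers (yielding 0)

Fix: Use the || operator for string concatenation

Corrected query:
SELECT major || ': ' || name AS label FROM students

Result:
label         
--------------
Economics: Eve
Art: Jack     
Math: Dave    
CS: Kate      
Economics: Eve
CS: Jack      
Art: Jack     
CS: Kate      
Math: Grace   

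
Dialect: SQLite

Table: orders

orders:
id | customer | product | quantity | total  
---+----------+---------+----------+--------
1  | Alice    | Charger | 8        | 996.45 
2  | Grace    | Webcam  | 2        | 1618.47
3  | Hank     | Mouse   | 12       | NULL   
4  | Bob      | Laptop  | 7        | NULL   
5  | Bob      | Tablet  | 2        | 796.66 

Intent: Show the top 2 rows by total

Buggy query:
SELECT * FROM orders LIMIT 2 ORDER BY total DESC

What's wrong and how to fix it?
Bug: LIMIT must come after ORDER BY

Fix: Sort with ORDER BY, then apply LIMIT

Corrected query:
SELECT * FROM orders ORDER BY total DESC LIMIT 2

Result:
id | customer | product | quantity | total  
---+----------+---------+----------+--------
2  | Grace    | Webcam  | 2        | 1618.47
1  | Alice    | Charger | 8        | 996.45 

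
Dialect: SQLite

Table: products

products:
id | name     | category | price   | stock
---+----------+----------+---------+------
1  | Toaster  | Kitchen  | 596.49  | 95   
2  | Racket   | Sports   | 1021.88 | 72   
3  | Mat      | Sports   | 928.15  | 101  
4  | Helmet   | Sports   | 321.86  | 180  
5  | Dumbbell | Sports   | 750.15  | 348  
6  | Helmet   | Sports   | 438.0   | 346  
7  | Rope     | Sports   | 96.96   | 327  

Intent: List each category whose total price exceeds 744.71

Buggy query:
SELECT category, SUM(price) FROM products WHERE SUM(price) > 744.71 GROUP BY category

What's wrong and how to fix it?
Bug: WHERE runs before GROUP BY, so aggregates aren't available there

Fix: Move the aggregate condition to a HAVING clause

Corrected query:
SELECT category, SUM(price) FROM products GROUP BY category HAVING SUM(price) > 744.71

Result:
category | SUM(price)
---------+-----------
Sports   | 3557      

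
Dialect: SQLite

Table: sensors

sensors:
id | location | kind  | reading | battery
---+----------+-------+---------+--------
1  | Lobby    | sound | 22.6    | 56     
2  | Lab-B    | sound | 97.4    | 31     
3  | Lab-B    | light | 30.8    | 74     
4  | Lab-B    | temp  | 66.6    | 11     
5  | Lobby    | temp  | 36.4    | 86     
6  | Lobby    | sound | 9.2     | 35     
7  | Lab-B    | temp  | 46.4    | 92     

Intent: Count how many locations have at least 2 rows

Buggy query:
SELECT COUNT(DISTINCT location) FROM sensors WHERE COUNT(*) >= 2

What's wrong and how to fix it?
Bug: WHERE filters individual rows, not groups, so a group-level COUNT is invalid there

Fix: Use a subquery that GROUPs and filters with HAVING, then count its rows

Corrected query:
SELECT COUNT(*) FROM (SELECT location FROM sensors GROUP BY location HAVING COUNT(*) >= 2)

Result:
COUNT(*)
--------
2       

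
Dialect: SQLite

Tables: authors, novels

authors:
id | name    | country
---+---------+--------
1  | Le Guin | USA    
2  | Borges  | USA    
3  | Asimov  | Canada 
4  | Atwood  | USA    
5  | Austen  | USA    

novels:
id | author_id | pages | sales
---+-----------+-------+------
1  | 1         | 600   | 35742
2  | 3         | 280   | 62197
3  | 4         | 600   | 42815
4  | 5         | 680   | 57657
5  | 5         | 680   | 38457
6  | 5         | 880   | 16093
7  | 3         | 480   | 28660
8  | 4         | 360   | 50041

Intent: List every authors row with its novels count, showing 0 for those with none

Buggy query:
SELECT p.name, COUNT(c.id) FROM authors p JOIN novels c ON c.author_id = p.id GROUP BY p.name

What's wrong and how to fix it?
Bug: An inner join excludes parents with zero children

Fix: Switch to LEFT JOIN to retain unmatched parent rows

Corrected query:
SELECT p.name, COUNT(c.id) FROM authors p LEFT JOIN novels c ON c.author_id = p.id GROUP BY p.name

Result:
name    | COUNT(c.id)
--------+------------
Asimov  | 2          
Atwood  | 2          
Austen  | 3          
Borges  | 0          
Le Guin | 1          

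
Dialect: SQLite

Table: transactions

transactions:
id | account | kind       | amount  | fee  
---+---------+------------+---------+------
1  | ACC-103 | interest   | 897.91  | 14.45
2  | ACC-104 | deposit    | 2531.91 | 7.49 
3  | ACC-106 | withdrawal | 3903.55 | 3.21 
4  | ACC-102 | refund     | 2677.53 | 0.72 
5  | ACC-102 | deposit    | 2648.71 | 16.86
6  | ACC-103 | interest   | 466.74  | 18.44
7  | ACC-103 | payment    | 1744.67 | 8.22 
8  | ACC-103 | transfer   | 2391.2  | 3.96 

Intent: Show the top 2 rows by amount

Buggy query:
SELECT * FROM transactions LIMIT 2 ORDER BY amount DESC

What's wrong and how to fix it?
Bug: LIMIT must come after ORDER BY

Fix: Swap the clauses: ORDER BY first, then LIMIT

Corrected query:
SELECT * FROM transactions ORDER BY amount DESC LIMIT 2

Result:
id | account | kind       | amount  | fee 
---+---------+------------+---------+-----
3  | ACC-106 | withdrawal | 3903.55 | 3.21
4  | ACC-102 | refund     | 2677.53 | 0.72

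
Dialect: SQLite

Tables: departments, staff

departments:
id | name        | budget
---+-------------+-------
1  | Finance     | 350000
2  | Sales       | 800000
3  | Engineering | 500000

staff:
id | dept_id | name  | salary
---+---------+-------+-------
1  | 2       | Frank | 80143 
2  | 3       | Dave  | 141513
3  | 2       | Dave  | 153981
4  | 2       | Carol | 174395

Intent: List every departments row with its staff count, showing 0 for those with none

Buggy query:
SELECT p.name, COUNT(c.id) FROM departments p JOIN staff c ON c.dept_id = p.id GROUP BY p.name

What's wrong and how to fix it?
Bug: INNER JOIN drops departments rows that have no matching staff rows

Fix: Use LEFT JOIN so parents without children still appear (COUNT(c.id) gives 0)

Corrected query:
SELECT p.name, COUNT(c.id) FROM departments p LEFT JOIN staff c ON c.dept_id = p.id GROUP BY p.name

Result:
name        | COUNT(c.id)
------------+------------
Engineering | 1          
Finance     | 0          
Sales       | 3          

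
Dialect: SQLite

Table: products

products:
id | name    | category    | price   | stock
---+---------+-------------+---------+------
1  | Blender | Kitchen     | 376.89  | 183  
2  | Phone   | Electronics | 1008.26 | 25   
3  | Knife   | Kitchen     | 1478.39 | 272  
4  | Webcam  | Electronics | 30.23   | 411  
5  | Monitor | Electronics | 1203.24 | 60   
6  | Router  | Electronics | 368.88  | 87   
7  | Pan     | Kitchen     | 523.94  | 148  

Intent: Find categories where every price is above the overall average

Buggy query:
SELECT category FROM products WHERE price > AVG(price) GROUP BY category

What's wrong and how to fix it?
Bug: AVG() is an aggregate; it can't sit directly in WHERE

Fix: Compute the overall average in a scalar subquery and compare each group's MIN against it in HAVING

Corrected query:
SELECT category FROM products GROUP BY category HAVING MIN(price) > (SELECT AVG(price) FROM products)

Result:
(no rows)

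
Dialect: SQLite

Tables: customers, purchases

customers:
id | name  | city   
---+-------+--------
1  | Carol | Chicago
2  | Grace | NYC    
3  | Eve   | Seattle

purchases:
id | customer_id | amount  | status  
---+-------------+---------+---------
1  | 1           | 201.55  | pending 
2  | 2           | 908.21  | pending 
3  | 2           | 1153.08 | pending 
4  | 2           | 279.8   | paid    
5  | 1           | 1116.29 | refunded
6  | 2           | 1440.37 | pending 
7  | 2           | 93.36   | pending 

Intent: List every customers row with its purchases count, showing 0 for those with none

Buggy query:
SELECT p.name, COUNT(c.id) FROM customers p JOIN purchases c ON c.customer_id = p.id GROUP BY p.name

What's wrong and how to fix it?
Bug: An inner join excludes parents with zero children

Fix: Switch to LEFT JOIN to retain unmatched parent rows

Corrected query:
SELECT p.name, COUNT(c.id) FROM customers p LEFT JOIN purchases c ON c.customer_id = p.id GROUP BY p.name

Result:
name  | COUNT(c.id)
------+------------
Carol | 2          
Eve   | 0          
Grace | 5          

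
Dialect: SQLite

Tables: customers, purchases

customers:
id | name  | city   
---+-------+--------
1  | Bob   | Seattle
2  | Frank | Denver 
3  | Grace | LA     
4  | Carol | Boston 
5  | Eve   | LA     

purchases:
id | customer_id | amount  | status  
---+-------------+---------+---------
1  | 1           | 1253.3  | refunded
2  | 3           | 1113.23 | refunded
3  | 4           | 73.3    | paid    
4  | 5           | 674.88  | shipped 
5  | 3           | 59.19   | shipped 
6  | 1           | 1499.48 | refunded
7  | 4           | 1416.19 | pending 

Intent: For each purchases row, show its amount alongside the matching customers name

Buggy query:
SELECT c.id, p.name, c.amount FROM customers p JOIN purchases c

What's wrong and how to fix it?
Bug: JOIN with no ON clause produces a cartesian product; every purchases row pairs with every customers row

Fix: Specify the join condition linking the foreign key to the parent id

Corrected query:
SELECT c.id, p.name, c.amount FROM customers p JOIN purchases c ON c.customer_id = p.id

Result:
id | name  | amount 
---+-------+--------
1  | Bob   | 1253.3 
2  | Grace | 1113.23
3  | Carol | 73.3   
4  | Eve   | 674.88 
5  | Grace | 59.19  
6  | Bob   | 1499.48
7  | Carol | 1416.19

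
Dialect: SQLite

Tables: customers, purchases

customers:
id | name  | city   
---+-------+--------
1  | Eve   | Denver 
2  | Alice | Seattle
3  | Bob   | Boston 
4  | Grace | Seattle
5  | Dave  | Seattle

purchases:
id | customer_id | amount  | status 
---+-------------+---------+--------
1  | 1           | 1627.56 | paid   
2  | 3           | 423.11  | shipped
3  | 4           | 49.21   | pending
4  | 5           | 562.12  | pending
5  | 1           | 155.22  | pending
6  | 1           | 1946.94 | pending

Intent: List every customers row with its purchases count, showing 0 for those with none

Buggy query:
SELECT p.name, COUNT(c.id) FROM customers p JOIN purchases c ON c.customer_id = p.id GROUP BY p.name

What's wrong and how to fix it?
Bug: An inner join excludes parents with zero children

Fix: Switch to LEFT JOIN to retain unmatched parent rows

Corrected query:
SELECT p.name, COUNT(c.id) FROM customers p LEFT JOIN purchases c ON c.customer_id = p.id GROUP BY p.name

Result:
name  | COUNT(c.id)
------+------------
Alice | 0          
Bob   | 1          
Dave  | 1          
Eve   | 3          
Grace | 1          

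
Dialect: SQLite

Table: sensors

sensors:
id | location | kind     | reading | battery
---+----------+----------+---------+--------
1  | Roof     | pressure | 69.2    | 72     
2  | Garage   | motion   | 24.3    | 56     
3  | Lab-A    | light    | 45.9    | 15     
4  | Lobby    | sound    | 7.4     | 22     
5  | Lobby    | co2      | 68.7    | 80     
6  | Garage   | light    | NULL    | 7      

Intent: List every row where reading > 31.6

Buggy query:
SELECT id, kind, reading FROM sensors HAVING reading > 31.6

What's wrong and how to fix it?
Bug: This is a non-aggregate query (no GROUP BY, no aggregates), so in SQLite the HAVING clause is invalid here; a row-level condition belongs in WHERE

Fix: Replace HAVING with WHERE since the condition applies to individual rows

Corrected query:
SELECT id, kind, reading FROM sensors WHERE reading > 31.6

Result:
id | kind     | reading
---+----------+--------
1  | pressure | 69.2   
3  | light    | 45.9   
5  | co2      | 68.7   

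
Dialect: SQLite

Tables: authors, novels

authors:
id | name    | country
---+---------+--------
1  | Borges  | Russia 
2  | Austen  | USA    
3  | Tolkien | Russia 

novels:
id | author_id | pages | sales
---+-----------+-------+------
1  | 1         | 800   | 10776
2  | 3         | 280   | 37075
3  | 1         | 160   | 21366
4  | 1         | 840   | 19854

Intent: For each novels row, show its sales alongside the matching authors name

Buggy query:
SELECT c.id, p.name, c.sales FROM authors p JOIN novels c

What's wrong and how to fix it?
Bug: JOIN with no ON clause produces a cartesian product; every novels row pairs with every authors row

Fix: Add ON c.author_id = p.id to the JOIN

Corrected query:
SELECT c.id, p.name, c.sales FROM authors p JOIN novels c ON c.author_id = p.id

Result:
id | name    | sales
---+---------+------
1  | Borges  | 10776
2  | Tolkien | 37075
3  | Borges  | 21366
4  | Borges  | 19854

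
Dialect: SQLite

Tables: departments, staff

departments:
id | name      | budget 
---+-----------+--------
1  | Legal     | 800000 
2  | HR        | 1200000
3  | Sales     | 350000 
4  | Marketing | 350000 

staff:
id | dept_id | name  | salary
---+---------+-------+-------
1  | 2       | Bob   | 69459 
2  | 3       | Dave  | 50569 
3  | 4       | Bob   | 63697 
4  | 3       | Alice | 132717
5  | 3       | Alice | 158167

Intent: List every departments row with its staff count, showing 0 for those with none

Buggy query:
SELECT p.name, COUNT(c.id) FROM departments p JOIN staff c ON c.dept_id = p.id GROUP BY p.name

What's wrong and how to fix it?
Bug: An inner join excludes parents with zero children

Fix: Use LEFT JOIN so parents without children still appear (COUNT(c.id) gives 0)

Corrected query:
SELECT p.name, COUNT(c.id) FROM departments p LEFT JOIN staff c ON c.dept_id = p.id GROUP BY p.name

Result:
name      | COUNT(c.id)
----------+------------
HR        | 1          
Legal     | 0          
Marketing | 1          
Sales     | 3          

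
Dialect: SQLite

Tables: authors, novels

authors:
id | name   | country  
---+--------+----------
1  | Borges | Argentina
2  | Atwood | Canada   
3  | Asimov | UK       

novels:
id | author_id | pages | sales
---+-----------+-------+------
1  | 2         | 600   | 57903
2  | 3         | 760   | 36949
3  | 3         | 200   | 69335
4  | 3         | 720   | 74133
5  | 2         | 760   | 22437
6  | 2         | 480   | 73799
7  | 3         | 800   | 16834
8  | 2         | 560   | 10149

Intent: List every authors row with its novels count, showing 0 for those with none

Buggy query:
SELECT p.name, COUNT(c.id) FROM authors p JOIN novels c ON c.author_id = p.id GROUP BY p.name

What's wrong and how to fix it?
Bug: INNER JOIN drops authors rows that have no matching novels rows

Fix: Use LEFT JOIN so parents without children still appear (COUNT(c.id) gives 0)

Corrected query:
SELECT p.name, COUNT(c.id) FROM authors p LEFT JOIN novels c ON c.author_id = p.id GROUP BY p.name

Result:
name   | COUNT(c.id)
-------+------------
Asimov | 4          
Atwood | 4          
Borges | 0          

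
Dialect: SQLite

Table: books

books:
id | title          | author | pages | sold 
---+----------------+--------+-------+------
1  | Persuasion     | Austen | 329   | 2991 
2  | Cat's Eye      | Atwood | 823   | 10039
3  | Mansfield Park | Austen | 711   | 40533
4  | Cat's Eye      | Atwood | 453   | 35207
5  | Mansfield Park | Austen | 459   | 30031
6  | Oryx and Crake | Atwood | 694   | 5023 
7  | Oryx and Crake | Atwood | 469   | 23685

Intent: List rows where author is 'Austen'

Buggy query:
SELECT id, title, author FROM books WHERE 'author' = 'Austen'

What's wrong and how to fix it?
Bug: Single quotes denote string literals in SQL; the column name is being compared as a constant string

Fix: Remove the quotes around the column name (or use double quotes for an identifier)

Corrected query:
SELECT id, title, author FROM books WHERE author = 'Austen'

Result:
id | title          | author
---+----------------+-------
1  | Persuasion     | Austen
3  | Mansfield Park | Austen
5  | Mansfield Park | Austen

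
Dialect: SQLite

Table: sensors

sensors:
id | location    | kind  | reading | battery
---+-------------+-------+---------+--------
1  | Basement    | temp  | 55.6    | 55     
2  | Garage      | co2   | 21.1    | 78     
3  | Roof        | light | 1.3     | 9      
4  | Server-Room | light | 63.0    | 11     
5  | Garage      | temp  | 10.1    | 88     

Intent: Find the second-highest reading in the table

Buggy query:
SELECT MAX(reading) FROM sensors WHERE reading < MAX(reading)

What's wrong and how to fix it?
Bug: The inner MAX is an aggregate inside WHERE, which is not allowed

Fix: Compute the overall MAX in a subquery, then take MAX of rows below it

Corrected query:
SELECT MAX(reading) FROM sensors WHERE reading < (SELECT MAX(reading) FROM sensors)

Result:
MAX(reading)
------------
55.6        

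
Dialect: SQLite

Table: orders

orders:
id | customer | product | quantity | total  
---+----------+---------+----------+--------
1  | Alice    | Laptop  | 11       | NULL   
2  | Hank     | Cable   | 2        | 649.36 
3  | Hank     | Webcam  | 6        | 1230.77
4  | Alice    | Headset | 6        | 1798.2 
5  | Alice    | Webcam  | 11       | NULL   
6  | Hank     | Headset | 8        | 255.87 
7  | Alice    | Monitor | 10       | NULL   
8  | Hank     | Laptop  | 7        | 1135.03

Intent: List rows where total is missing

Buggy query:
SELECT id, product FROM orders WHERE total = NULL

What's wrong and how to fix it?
Bug: Comparing to NULL with '=' never matches; NULL = NULL is unknown, not true

Fix: Replace '= NULL' with 'IS NULL'

Corrected query:
SELECT id, product FROM orders WHERE total IS NULL

Result:
id | product
---+--------
1  | Laptop 
5  | Webcam 
7  | Monitor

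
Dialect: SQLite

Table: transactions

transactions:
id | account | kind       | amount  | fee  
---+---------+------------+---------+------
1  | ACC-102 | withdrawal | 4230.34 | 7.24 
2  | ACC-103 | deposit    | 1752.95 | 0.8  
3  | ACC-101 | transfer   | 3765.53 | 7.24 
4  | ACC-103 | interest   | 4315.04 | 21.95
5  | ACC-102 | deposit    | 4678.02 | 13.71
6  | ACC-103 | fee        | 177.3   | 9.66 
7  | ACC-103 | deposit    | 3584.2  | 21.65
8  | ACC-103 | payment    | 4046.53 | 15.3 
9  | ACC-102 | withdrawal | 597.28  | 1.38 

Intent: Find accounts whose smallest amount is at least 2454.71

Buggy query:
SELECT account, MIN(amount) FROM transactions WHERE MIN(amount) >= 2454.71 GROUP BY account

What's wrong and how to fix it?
Bug: Aggregates like MIN are computed per group after WHERE runs

Fix: Replace WHERE with HAVING after the GROUP BY

Corrected query:
SELECT account, MIN(amount) FROM transactions GROUP BY account HAVING MIN(amount) >= 2454.71

Result:
account | MIN(amount)
--------+------------
ACC-101 | 3765.53    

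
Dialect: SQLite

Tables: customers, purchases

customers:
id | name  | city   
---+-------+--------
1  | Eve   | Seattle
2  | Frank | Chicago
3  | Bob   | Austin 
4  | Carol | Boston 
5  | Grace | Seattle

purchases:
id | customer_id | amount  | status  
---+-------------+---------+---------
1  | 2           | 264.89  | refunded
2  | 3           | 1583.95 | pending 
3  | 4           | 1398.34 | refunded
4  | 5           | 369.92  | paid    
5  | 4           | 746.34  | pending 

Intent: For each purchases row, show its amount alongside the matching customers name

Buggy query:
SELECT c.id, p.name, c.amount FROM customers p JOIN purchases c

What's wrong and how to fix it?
Bug: Missing join condition: each purchases row is matched to all customers rows instead of just its own

Fix: Specify the join condition linking the foreign key to the parent id

Corrected query:
SELECT c.id, p.name, c.amount FROM customers p JOIN purchases c ON c.customer_id = p.id

Result:
id | name  | amount 
---+-------+--------
1  | Frank | 264.89 
2  | Bob   | 1583.95
3  | Carol | 1398.34
4  | Grace | 369.92 
5  | Carol | 746.34 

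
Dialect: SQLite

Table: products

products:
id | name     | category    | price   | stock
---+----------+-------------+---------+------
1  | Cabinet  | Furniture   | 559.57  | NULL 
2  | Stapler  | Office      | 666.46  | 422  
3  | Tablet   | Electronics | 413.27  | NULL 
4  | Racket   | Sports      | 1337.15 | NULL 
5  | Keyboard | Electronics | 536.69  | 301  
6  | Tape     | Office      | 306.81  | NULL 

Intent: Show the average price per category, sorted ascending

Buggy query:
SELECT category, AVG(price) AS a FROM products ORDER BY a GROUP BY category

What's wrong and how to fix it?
Bug: ORDER BY appears before GROUP BY; SQL clause order requires GROUP BY first

Fix: Reorder: SELECT … FROM … GROUP BY … ORDER BY …

Corrected query:
SELECT category, AVG(price) AS a FROM products GROUP BY category ORDER BY a

Result:
category    | a      
------------+--------
Electronics | 474.98 
Office      | 486.635
Furniture   | 559.57 
Sports      | 1337.15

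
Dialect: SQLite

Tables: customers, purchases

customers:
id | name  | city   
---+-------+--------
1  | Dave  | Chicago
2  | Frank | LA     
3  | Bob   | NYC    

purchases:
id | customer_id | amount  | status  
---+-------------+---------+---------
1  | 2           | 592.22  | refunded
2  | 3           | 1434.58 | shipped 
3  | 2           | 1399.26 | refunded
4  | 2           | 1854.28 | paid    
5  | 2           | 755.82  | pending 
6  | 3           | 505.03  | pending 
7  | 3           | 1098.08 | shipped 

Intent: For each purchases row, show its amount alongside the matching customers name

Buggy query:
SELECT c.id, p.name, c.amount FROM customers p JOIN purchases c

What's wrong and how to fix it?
Bug: Missing join condition: each purchases row is matched to all customers rows instead of just its own

Fix: Add ON c.customer_id = p.id to the JOIN

Corrected query:
SELECT c.id, p.name, c.amount FROM customers p JOIN purchases c ON c.customer_id = p.id

Result:
id | name  | amount 
---+-------+--------
1  | Frank | 592.22 
2  | Bob   | 1434.58
3  | Frank | 1399.26
4  | Frank | 1854.28
5  | Frank | 755.82 
6  | Bob   | 505.03 
7  | Bob   | 1098.08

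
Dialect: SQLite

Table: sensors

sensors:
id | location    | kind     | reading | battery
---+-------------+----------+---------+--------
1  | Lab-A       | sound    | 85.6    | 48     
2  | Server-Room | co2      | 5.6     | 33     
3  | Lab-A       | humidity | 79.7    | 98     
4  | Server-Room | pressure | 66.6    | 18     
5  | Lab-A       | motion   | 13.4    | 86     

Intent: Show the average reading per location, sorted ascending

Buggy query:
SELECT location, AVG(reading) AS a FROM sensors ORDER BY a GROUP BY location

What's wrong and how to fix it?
Bug: GROUP BY must precede ORDER BY

Fix: Move ORDER BY to the end, after GROUP BY

Corrected query:
SELECT location, AVG(reading) AS a FROM sensors GROUP BY location ORDER BY a

Result:
location    | a        
------------+----------
Server-Room | 36.1     
Lab-A       | 59.566667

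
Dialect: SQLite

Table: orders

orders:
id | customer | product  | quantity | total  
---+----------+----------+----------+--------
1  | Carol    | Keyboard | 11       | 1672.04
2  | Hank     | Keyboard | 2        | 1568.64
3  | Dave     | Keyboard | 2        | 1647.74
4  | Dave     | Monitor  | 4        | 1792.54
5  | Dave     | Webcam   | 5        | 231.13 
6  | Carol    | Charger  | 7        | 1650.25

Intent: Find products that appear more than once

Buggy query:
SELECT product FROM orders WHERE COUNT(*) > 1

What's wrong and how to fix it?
Bug: WHERE can't reference COUNT(*); aggregates are computed after WHERE

Fix: GROUP BY product, then filter groups with HAVING COUNT(*) > 1

Corrected query:
SELECT product FROM orders GROUP BY product HAVING COUNT(*) > 1

Result:
product 
--------
Keyboard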